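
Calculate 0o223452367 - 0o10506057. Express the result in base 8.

Subtract column by column in base 8:
  7-7 → 0
  6-5 → 1
  3-0 → 3
  2-6 → 4 (borrow)
  5-0-1 → 4
  4-5 → 7 (borrow)
  3-0-1 → 2
  2-1 → 1
  2-0 → 2

0o212744310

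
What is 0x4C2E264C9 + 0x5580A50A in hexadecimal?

0x5186309D3

Add column by column in base 16, right to left:
  9+A = 3 carry 1
  C+0+1 = D
  4+5 = 9
  6+A = 0 carry 1
  2+0+1 = 3
  E+8 = 6 carry 1
  2+5+1 = 8
  C+5 = 1 carry 1
  4+0+1 = 5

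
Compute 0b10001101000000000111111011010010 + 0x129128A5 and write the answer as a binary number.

0x129128A5 = 0b10010100100010010100010100101 in binary.
Add column by column in base 2, right to left:
  0+1 = 1
  1+0 = 1
  0+1 = 1
  0+0 = 0
  1+0 = 1
  0+1 = 1
  1+0 = 1
  1+1 = 0 carry 1
  0+0+1 = 1
  1+0 = 1
  1+0 = 1
  1+1 = 0 carry 1
  1+0+1 = 0 carry 1
  1+1+1 = 1 carry 1
  1+0+1 = 0 carry 1
  0+0+1 = 1
  0+1 = 1
  0+0 = 0
  0+0 = 0
  0+0 = 0
  0+1 = 1
  0+0 = 0
  0+0 = 0
  0+1 = 1
  1+0 = 1
  0+1 = 1
  1+0 = 1
  1+0 = 1
  0+1 = 1
  0+0 = 0
  0+0 = 0
  1+0 = 1

0b10011111100100011010011101110111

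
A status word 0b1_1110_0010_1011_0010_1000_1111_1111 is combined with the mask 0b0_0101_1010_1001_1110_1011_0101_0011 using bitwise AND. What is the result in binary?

0b00100001010010010100001010011

AND bit by bit (1 only where both bits are 1):
  11110001010110010100011111111
& 00101101010011110101101010011
= 00100001010010010100001010011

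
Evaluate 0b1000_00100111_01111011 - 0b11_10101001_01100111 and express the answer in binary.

0b1000111111000010100

Subtract column by column in base 2:
  1-1 → 0
  1-1 → 0
  0-1 → 1 (borrow)
  1-0-1 → 0
  1-0 → 1
  1-1 → 0
  1-1 → 0
  0-0 → 0
  1-1 → 0
  1-0 → 1
  1-0 → 1
  0-1 → 1 (borrow)
  0-0-1 → 1 (borrow)
  1-1-1 → 1 (borrow)
  0-0-1 → 1 (borrow)
  0-1-1 → 0 (borrow)
  0-1-1 → 0 (borrow)
  0-1-1 → 0 (borrow)
  0-0-1 → 1 (borrow)
  1-0-1 → 0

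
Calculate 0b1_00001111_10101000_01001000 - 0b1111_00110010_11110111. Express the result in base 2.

Subtract column by column in base 2:
  0-1 → 1 (borrow)
  0-1-1 → 0 (borrow)
  0-1-1 → 0 (borrow)
  1-0-1 → 0
  0-1 → 1 (borrow)
  0-1-1 → 0 (borrow)
  1-1-1 → 1 (borrow)
  0-1-1 → 0 (borrow)
  0-0-1 → 1 (borrow)
  0-1-1 → 0 (borrow)
  0-0-1 → 1 (borrow)
  1-0-1 → 0
  0-1 → 1 (borrow)
  1-1-1 → 1 (borrow)
  0-0-1 → 1 (borrow)
  1-0-1 → 0
  1-1 → 0
  1-1 → 0
  1-1 → 0
  1-1 → 0
  0-0 → 0
  0-0 → 0
  0-0 → 0
  0-0 → 0
  1-0 → 1

0b1000000000111010101010001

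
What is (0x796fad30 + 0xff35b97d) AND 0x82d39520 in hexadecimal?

0x810420

Add column by column in base 16, right to left:
  0+d = d
  3+7 = a
  d+9 = 6 carry 1
  a+b+1 = 6 carry 1
  f+5+1 = 5 carry 1
  6+3+1 = a
  9+f = 8 carry 1
  7+f+1 = 7 carry 1
  final carry 1
Sum = 0x178a566ad; now AND with 0x82d39520:
  1&0=0, 7&8=0, 8&2=0, a&d=8, 5&3=1, 6&9=0, 6&5=4, a&2=2, d&0=0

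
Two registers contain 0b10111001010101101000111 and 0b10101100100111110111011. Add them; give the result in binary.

Add column by column in base 2, right to left:
  1+1 = 0 carry 1
  1+1+1 = 1 carry 1
  1+0+1 = 0 carry 1
  0+1+1 = 0 carry 1
  0+1+1 = 0 carry 1
  0+1+1 = 0 carry 1
  1+0+1 = 0 carry 1
  0+1+1 = 0 carry 1
  1+1+1 = 1 carry 1
  1+1+1 = 1 carry 1
  0+1+1 = 0 carry 1
  1+1+1 = 1 carry 1
  0+0+1 = 1
  1+0 = 1
  0+1 = 1
  1+0 = 1
  0+0 = 0
  0+1 = 1
  1+1 = 0 carry 1
  1+0+1 = 0 carry 1
  1+1+1 = 1 carry 1
  0+0+1 = 1
  1+1 = 0 carry 1
  final carry 1

0b101100101111101100000010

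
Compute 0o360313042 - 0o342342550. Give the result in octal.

Subtract column by column in base 8:
  2-0 → 2
  4-5 → 7 (borrow)
  0-5-1 → 2 (borrow)
  3-2-1 → 0
  1-4 → 5 (borrow)
  3-3-1 → 7 (borrow)
  0-2-1 → 5 (borrow)
  6-4-1 → 1
  3-3 → 0

0o15750272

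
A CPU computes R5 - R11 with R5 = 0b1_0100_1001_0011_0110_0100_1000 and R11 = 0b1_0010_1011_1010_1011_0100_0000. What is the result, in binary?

0b111011000101100001000

Subtract column by column in base 2:
  0-0 → 0
  0-0 → 0
  0-0 → 0
  1-0 → 1
  0-0 → 0
  0-0 → 0
  1-1 → 0
  0-0 → 0
  0-1 → 1 (borrow)
  1-1-1 → 1 (borrow)
  1-0-1 → 0
  0-1 → 1 (borrow)
  1-0-1 → 0
  1-1 → 0
  0-0 → 0
  0-1 → 1 (borrow)
  1-1-1 → 1 (borrow)
  0-1-1 → 0 (borrow)
  0-0-1 → 1 (borrow)
  1-1-1 → 1 (borrow)
  0-0-1 → 1 (borrow)
  0-1-1 → 0 (borrow)
  1-0-1 → 0
  0-0 → 0
  1-1 → 0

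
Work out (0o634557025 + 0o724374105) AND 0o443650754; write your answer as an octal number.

0o441050110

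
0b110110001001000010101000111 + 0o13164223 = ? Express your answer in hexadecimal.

0x6F16DDA

0b110110001001000010101000111 = 0x6C48547 in hexadecimal.
0o13164223 = 0x2CE893 in hexadecimal.
Add column by column in base 16, right to left:
  7+3 = A
  4+9 = D
  5+8 = D
  8+E = 6 carry 1
  4+C+1 = 1 carry 1
  C+2+1 = F
  6+0 = 6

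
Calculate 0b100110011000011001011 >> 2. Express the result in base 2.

Right shift by 2: drop the 2 least-significant bits.

0b1001100110000110010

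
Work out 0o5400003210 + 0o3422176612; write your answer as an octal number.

0o11022202022

Add column by column in base 8, right to left:
  0+2 = 2
  1+1 = 2
  2+6 = 0 carry 1
  3+6+1 = 2 carry 1
  0+7+1 = 0 carry 1
  0+1+1 = 2
  0+2 = 2
  0+2 = 2
  4+4 = 0 carry 1
  5+3+1 = 1 carry 1
  final carry 1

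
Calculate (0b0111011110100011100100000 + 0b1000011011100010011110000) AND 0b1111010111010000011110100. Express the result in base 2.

0b1111010010000000000010000

Add column by column in base 2, right to left:
  0+0 = 0
  0+0 = 0
  0+0 = 0
  0+0 = 0
  0+1 = 1
  1+1 = 0 carry 1
  0+1+1 = 0 carry 1
  0+1+1 = 0 carry 1
  1+0+1 = 0 carry 1
  1+0+1 = 0 carry 1
  1+1+1 = 1 carry 1
  0+0+1 = 1
  0+0 = 0
  0+0 = 0
  1+1 = 0 carry 1
  0+1+1 = 0 carry 1
  1+1+1 = 1 carry 1
  1+0+1 = 0 carry 1
  1+1+1 = 1 carry 1
  1+1+1 = 1 carry 1
  0+0+1 = 1
  1+0 = 1
  1+0 = 1
  1+0 = 1
  0+1 = 1
Sum = 0b1111111010000110000010000; now AND with 0b1111010111010000011110100:
  1111111010000110000010000
& 1111010111010000011110100
= 1111010010000000000010000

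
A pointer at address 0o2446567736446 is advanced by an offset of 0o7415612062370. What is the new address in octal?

0o12064402021036

Add column by column in base 8, right to left:
  6+0 = 6
  4+7 = 3 carry 1
  4+3+1 = 0 carry 1
  6+2+1 = 1 carry 1
  3+6+1 = 2 carry 1
  7+0+1 = 0 carry 1
  7+2+1 = 2 carry 1
  6+1+1 = 0 carry 1
  5+6+1 = 4 carry 1
  6+5+1 = 4 carry 1
  4+1+1 = 6
  4+4 = 0 carry 1
  2+7+1 = 2 carry 1
  final carry 1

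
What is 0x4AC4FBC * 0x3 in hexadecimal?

Multiply each base-16 digit by 3, carrying:
  C×3 = 36 → write 4 carry 2
  B×3+2 = 35 → write 3 carry 2
  F×3+2 = 47 → write F carry 2
  4×3+2 = 14 → write E
  C×3 = 36 → write 4 carry 2
  A×3+2 = 32 → write 0 carry 2
  4×3+2 = 14 → write E

0xE04EF34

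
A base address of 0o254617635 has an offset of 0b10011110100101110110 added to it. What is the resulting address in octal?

0o257204423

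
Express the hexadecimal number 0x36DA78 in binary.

Expand each hex digit to 4 bits: 3=0011 6=0110 D=1101 A=1010 7=0111 8=1000.

0b1101101101101001111000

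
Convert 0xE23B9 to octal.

Expand each hex digit to 4 bits: E=1110 2=0010 3=0011 B=1011 9=1001.
Group the bits in threes: 011 100 010 001 110 111 001 → 3421671.

0o3421671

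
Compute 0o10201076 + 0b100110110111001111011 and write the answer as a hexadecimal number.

0o10201076 = 0x21023E in hexadecimal.
0b100110110111001111011 = 0x136E7B in hexadecimal.
Add column by column in base 16, right to left:
  E+B = 9 carry 1
  3+7+1 = B
  2+E = 0 carry 1
  0+6+1 = 7
  1+3 = 4
  2+1 = 3

0x3470B9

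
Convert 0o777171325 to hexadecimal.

0x7FCF2D5

Each octal digit is 3 bits: 7=111 7=111 7=111 1=001 7=111 1=001 3=011 2=010 5=101.
Group the bits into nibbles: 0111 1111 1100 1111 0010 1101 0101 → 7FCF2D5.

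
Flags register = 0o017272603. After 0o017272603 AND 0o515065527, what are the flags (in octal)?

AND each oct digit independently (no carries):
  0&5=0, 1&1=1, 7&5=5, 2&0=0, 7&6=6, 2&5=0, 6&5=4, 0&2=0, 3&7=3

0o015060403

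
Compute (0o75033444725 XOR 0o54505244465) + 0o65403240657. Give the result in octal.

First 0o75033444725 XOR 0o54505244465 = 0o21536600340.
Add column by column in base 8, right to left:
  0+7 = 7
  4+5 = 1 carry 1
  3+6+1 = 2 carry 1
  0+0+1 = 1
  0+4 = 4
  6+2 = 0 carry 1
  6+3+1 = 2 carry 1
  3+0+1 = 4
  5+4 = 1 carry 1
  1+5+1 = 7
  2+6 = 0 carry 1
  final carry 1

0o107142041217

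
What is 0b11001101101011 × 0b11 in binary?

Multiply each base-2 digit by 3, carrying:
  1×3 = 3 → write 1 carry 1
  1×3+1 = 4 → write 0 carry 2
  0×3+2 = 2 → write 0 carry 1
  1×3+1 = 4 → write 0 carry 2
  0×3+2 = 2 → write 0 carry 1
  1×3+1 = 4 → write 0 carry 2
  1×3+2 = 5 → write 1 carry 2
  0×3+2 = 2 → write 0 carry 1
  1×3+1 = 4 → write 0 carry 2
  1×3+2 = 5 → write 1 carry 2
  0×3+2 = 2 → write 0 carry 1
  0×3+1 = 1 → write 1
  1×3 = 3 → write 1 carry 1
  1×3+1 = 4 → write 0 carry 2
  remaining carry: 10

0b1001101001000001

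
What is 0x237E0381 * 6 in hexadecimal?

Multiply each base-16 digit by 6, carrying:
  1×6 = 6 → write 6
  8×6 = 48 → write 0 carry 3
  3×6+3 = 21 → write 5 carry 1
  0×6+1 = 1 → write 1
  E×6 = 84 → write 4 carry 5
  7×6+5 = 47 → write F carry 2
  3×6+2 = 20 → write 4 carry 1
  2×6+1 = 13 → write D

0xD4F41506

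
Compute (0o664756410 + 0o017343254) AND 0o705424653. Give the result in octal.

Add column by column in base 8, right to left:
  0+4 = 4
  1+5 = 6
  4+2 = 6
  6+3 = 1 carry 1
  5+4+1 = 2 carry 1
  7+3+1 = 3 carry 1
  4+7+1 = 4 carry 1
  6+1+1 = 0 carry 1
  6+0+1 = 7
Sum = 0o704321664; now AND with 0o705424653:
  7&7=7, 0&0=0, 4&5=4, 3&4=0, 2&2=2, 1&4=0, 6&6=6, 6&5=4, 4&3=0

0o704020640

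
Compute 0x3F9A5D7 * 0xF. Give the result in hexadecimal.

0x3BA0B799

Multiply each base-16 digit by 15, carrying:
  7×15 = 105 → write 9 carry 6
  D×15+6 = 201 → write 9 carry 12
  5×15+12 = 87 → write 7 carry 5
  A×15+5 = 155 → write B carry 9
  9×15+9 = 144 → write 0 carry 9
  F×15+9 = 234 → write A carry 14
  3×15+14 = 59 → write B carry 3
  remaining carry: 3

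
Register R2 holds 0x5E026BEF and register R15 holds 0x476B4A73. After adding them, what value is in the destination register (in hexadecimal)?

0xA56DB662

Add column by column in base 16, right to left:
  F+3 = 2 carry 1
  E+7+1 = 6 carry 1
  B+A+1 = 6 carry 1
  6+4+1 = B
  2+B = D
  0+6 = 6
  E+7 = 5 carry 1
  5+4+1 = A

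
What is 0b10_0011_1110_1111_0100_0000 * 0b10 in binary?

0b10001111101111010000000

Multiply each base-2 digit by 2, carrying:
  0×2 = 0 → write 0
  0×2 = 0 → write 0
  0×2 = 0 → write 0
  0×2 = 0 → write 0
  0×2 = 0 → write 0
  0×2 = 0 → write 0
  1×2 = 2 → write 0 carry 1
  0×2+1 = 1 → write 1
  1×2 = 2 → write 0 carry 1
  1×2+1 = 3 → write 1 carry 1
  1×2+1 = 3 → write 1 carry 1
  1×2+1 = 3 → write 1 carry 1
  0×2+1 = 1 → write 1
  1×2 = 2 → write 0 carry 1
  1×2+1 = 3 → write 1 carry 1
  1×2+1 = 3 → write 1 carry 1
  1×2+1 = 3 → write 1 carry 1
  1×2+1 = 3 → write 1 carry 1
  0×2+1 = 1 → write 1
  0×2 = 0 → write 0
  0×2 = 0 → write 0
  1×2 = 2 → write 0 carry 1
  remaining carry: 1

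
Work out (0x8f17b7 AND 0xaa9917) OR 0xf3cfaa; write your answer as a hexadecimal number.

0xfbdfbf

0x8f17b7 AND 0xaa9917 = 0x8a1117.
Then OR with 0xf3cfaa.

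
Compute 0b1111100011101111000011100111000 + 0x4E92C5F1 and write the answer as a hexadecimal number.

0b1111100011101111000011100111000 = 0x7C778738 in hexadecimal.
Add column by column in base 16, right to left:
  8+1 = 9
  3+F = 2 carry 1
  7+5+1 = D
  8+C = 4 carry 1
  7+2+1 = A
  7+9 = 0 carry 1
  C+E+1 = B carry 1
  7+4+1 = C

0xCB0A4D29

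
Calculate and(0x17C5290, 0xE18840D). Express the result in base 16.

0x0180000

AND each hex digit independently (no carries):
  1&E=0, 7&1=1, C&8=8, 5&8=0, 2&4=0, 9&0=0, 0&D=0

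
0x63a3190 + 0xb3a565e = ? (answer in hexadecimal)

Add column by column in base 16, right to left:
  0+e = e
  9+5 = e
  1+6 = 7
  3+5 = 8
  a+a = 4 carry 1
  3+3+1 = 7
  6+b = 1 carry 1
  final carry 1

0x117487ee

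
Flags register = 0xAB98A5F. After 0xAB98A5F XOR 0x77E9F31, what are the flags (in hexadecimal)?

0xDC7156E

XOR each hex digit independently (no carries):
  A^7=D, B^7=C, 9^E=7, 8^9=1, A^F=5, 5^3=6, F^1=E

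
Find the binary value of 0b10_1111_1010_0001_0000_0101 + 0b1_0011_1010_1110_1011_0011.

0b10000110100111110111000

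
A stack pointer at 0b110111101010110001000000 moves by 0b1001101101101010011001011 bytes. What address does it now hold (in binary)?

Add column by column in base 2, right to left:
  0+1 = 1
  0+1 = 1
  0+0 = 0
  0+1 = 1
  0+0 = 0
  0+0 = 0
  1+1 = 0 carry 1
  0+1+1 = 0 carry 1
  0+0+1 = 1
  0+0 = 0
  1+1 = 0 carry 1
  1+0+1 = 0 carry 1
  0+1+1 = 0 carry 1
  1+0+1 = 0 carry 1
  0+1+1 = 0 carry 1
  1+1+1 = 1 carry 1
  0+0+1 = 1
  1+1 = 0 carry 1
  1+1+1 = 1 carry 1
  1+0+1 = 0 carry 1
  1+1+1 = 1 carry 1
  0+1+1 = 0 carry 1
  1+0+1 = 0 carry 1
  1+0+1 = 0 carry 1
  0+1+1 = 0 carry 1
  final carry 1

0b10000101011000000100001011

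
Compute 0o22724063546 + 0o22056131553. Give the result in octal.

0o45002215321

Add column by column in base 8, right to left:
  6+3 = 1 carry 1
  4+5+1 = 2 carry 1
  5+5+1 = 3 carry 1
  3+1+1 = 5
  6+3 = 1 carry 1
  0+1+1 = 2
  4+6 = 2 carry 1
  2+5+1 = 0 carry 1
  7+0+1 = 0 carry 1
  2+2+1 = 5
  2+2 = 4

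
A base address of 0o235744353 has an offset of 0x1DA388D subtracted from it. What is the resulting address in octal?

0o47310136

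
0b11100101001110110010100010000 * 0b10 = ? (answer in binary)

0b111001010011101100101000100000

Multiply each base-2 digit by 2, carrying:
  0×2 = 0 → write 0
  0×2 = 0 → write 0
  0×2 = 0 → write 0
  0×2 = 0 → write 0
  1×2 = 2 → write 0 carry 1
  0×2+1 = 1 → write 1
  0×2 = 0 → write 0
  0×2 = 0 → write 0
  1×2 = 2 → write 0 carry 1
  0×2+1 = 1 → write 1
  1×2 = 2 → write 0 carry 1
  0×2+1 = 1 → write 1
  0×2 = 0 → write 0
  1×2 = 2 → write 0 carry 1
  1×2+1 = 3 → write 1 carry 1
  0×2+1 = 1 → write 1
  1×2 = 2 → write 0 carry 1
  1×2+1 = 3 → write 1 carry 1
  1×2+1 = 3 → write 1 carry 1
  0×2+1 = 1 → write 1
  0×2 = 0 → write 0
  1×2 = 2 → write 0 carry 1
  0×2+1 = 1 → write 1
  1×2 = 2 → write 0 carry 1
  0×2+1 = 1 → write 1
  0×2 = 0 → write 0
  1×2 = 2 → write 0 carry 1
  1×2+1 = 3 → write 1 carry 1
  1×2+1 = 3 → write 1 carry 1
  remaining carry: 1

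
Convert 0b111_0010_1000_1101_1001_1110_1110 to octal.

Group the bits in threes: 111 001 010 001 101 100 111 101 110 → 712154756.

0o712154756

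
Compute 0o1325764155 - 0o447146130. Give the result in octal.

0o656616025

Subtract column by column in base 8:
  5-0 → 5
  5-3 → 2
  1-1 → 0
  4-6 → 6 (borrow)
  6-4-1 → 1
  7-1 → 6
  5-7 → 6 (borrow)
  2-4-1 → 5 (borrow)
  3-4-1 → 6 (borrow)
  1-0-1 → 0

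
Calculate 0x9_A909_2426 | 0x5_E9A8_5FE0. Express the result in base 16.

0xDE9A97FE6

OR each hex digit independently (no carries):
  9|5=D, A|E=E, 9|9=9, 0|A=A, 9|8=9, 2|5=7, 4|F=F, 2|E=E, 6|0=6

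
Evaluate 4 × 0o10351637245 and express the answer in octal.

Multiply each base-8 digit by 4, carrying:
  5×4 = 20 → write 4 carry 2
  4×4+2 = 18 → write 2 carry 2
  2×4+2 = 10 → write 2 carry 1
  7×4+1 = 29 → write 5 carry 3
  3×4+3 = 15 → write 7 carry 1
  6×4+1 = 25 → write 1 carry 3
  1×4+3 = 7 → write 7
  5×4 = 20 → write 4 carry 2
  3×4+2 = 14 → write 6 carry 1
  0×4+1 = 1 → write 1
  1×4 = 4 → write 4

0o41647175224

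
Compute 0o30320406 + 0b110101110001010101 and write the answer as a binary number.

0b11001001111110101011011

0o30320406 = 0b11000011010000100000110 in binary.
Add column by column in base 2, right to left:
  0+1 = 1
  1+0 = 1
  1+1 = 0 carry 1
  0+0+1 = 1
  0+1 = 1
  0+0 = 0
  0+1 = 1
  0+0 = 0
  1+0 = 1
  0+0 = 0
  0+1 = 1
  0+1 = 1
  0+1 = 1
  1+0 = 1
  0+1 = 1
  1+0 = 1
  1+1 = 0 carry 1
  0+1+1 = 0 carry 1
  0+0+1 = 1
  0+0 = 0
  0+0 = 0
  1+0 = 1
  1+0 = 1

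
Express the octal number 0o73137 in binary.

0b111011001011111

Each octal digit is 3 bits: 7=111 3=011 1=001 3=011 7=111.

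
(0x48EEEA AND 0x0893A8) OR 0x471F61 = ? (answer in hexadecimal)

0x4F9FE9

0x48EEEA AND 0x0893A8 = 0x0882A8.
Then OR with 0x471F61.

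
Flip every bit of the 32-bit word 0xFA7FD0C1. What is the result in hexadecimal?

0x05802F3E

Each hex digit d becomes F−d:
  F→0, A→5, 7→8, F→0, D→2, 0→F, C→3, 1→E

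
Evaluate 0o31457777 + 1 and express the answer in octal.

0o31460000

The trailing 4 digits are 7 (max in base 8), so adding 1 cascades: they roll to 0 and the next digit up increments.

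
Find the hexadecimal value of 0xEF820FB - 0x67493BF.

0x8838D3C

Subtract column by column in base 16:
  B-F → C (borrow)
  F-B-1 → 3
  0-3 → D (borrow)
  2-9-1 → 8 (borrow)
  8-4-1 → 3
  F-7 → 8
  E-6 → 8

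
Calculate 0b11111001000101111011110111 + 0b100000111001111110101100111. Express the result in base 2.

Add column by column in base 2, right to left:
  1+1 = 0 carry 1
  1+1+1 = 1 carry 1
  1+1+1 = 1 carry 1
  0+0+1 = 1
  1+0 = 1
  1+1 = 0 carry 1
  1+1+1 = 1 carry 1
  1+0+1 = 0 carry 1
  0+1+1 = 0 carry 1
  1+0+1 = 0 carry 1
  1+1+1 = 1 carry 1
  1+1+1 = 1 carry 1
  1+1+1 = 1 carry 1
  0+1+1 = 0 carry 1
  1+1+1 = 1 carry 1
  0+1+1 = 0 carry 1
  0+0+1 = 1
  0+0 = 0
  1+1 = 0 carry 1
  0+1+1 = 0 carry 1
  0+1+1 = 0 carry 1
  1+0+1 = 0 carry 1
  1+0+1 = 0 carry 1
  1+0+1 = 0 carry 1
  1+0+1 = 0 carry 1
  1+0+1 = 0 carry 1
  0+1+1 = 0 carry 1
  final carry 1

0b1000000000010101110001011110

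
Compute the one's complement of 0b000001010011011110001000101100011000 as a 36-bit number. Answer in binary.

0b111110101100100001110111010011100111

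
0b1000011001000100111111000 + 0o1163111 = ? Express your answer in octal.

0o104270101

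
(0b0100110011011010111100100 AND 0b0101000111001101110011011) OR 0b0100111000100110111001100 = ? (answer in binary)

0b0100110011011010111100100 AND 0b0101000111001101110011011 = 0b0100000011001000110000000.
Then OR with 0b0100111000100110111001100.

0b100111011101110111001100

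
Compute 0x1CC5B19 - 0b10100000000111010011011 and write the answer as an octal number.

0x1CC5B19 = 0o163055431 in octal.
0b10100000000111010011011 = 0o24007233 in octal.
Subtract column by column in base 8:
  1-3 → 6 (borrow)
  3-3-1 → 7 (borrow)
  4-2-1 → 1
  5-7 → 6 (borrow)
  5-0-1 → 4
  0-0 → 0
  3-4 → 7 (borrow)
  6-2-1 → 3
  1-0 → 1

0o137046176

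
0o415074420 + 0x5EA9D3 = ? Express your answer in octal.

0o444621343

0x5EA9D3 = 0o27524723 in octal.
Add column by column in base 8, right to left:
  0+3 = 3
  2+2 = 4
  4+7 = 3 carry 1
  4+4+1 = 1 carry 1
  7+2+1 = 2 carry 1
  0+5+1 = 6
  5+7 = 4 carry 1
  1+2+1 = 4
  4+0 = 4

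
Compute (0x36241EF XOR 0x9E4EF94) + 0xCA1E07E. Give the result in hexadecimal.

0x17288EF9

First 0x36241EF XOR 0x9E4EF94 = 0xA86AE7B.
Add column by column in base 16, right to left:
  B+E = 9 carry 1
  7+7+1 = F
  E+0 = E
  A+E = 8 carry 1
  6+1+1 = 8
  8+A = 2 carry 1
  A+C+1 = 7 carry 1
  final carry 1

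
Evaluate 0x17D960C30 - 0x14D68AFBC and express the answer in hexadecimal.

Subtract column by column in base 16:
  0-C → 4 (borrow)
  3-B-1 → 7 (borrow)
  C-F-1 → C (borrow)
  0-A-1 → 5 (borrow)
  6-8-1 → D (borrow)
  9-6-1 → 2
  D-D → 0
  7-4 → 3
  1-1 → 0

0x302D5C74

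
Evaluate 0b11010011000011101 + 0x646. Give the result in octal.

0o326143

0b11010011000011101 = 0o323035 in octal.
0x646 = 0o3106 in octal.
Add column by column in base 8, right to left:
  5+6 = 3 carry 1
  3+0+1 = 4
  0+1 = 1
  3+3 = 6
  2+0 = 2
  3+0 = 3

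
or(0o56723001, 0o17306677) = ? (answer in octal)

OR each oct digit independently (no carries):
  5|1=5, 6|7=7, 7|3=7, 2|0=2, 3|6=7, 0|6=6, 0|7=7, 1|7=7

0o57727677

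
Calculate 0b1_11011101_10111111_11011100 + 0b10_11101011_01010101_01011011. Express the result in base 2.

Add column by column in base 2, right to left:
  0+1 = 1
  0+1 = 1
  1+0 = 1
  1+1 = 0 carry 1
  1+1+1 = 1 carry 1
  0+0+1 = 1
  1+1 = 0 carry 1
  1+0+1 = 0 carry 1
  1+1+1 = 1 carry 1
  1+0+1 = 0 carry 1
  1+1+1 = 1 carry 1
  1+0+1 = 0 carry 1
  1+1+1 = 1 carry 1
  1+0+1 = 0 carry 1
  0+1+1 = 0 carry 1
  1+0+1 = 0 carry 1
  1+1+1 = 1 carry 1
  0+1+1 = 0 carry 1
  1+0+1 = 0 carry 1
  1+1+1 = 1 carry 1
  1+0+1 = 0 carry 1
  0+1+1 = 0 carry 1
  1+1+1 = 1 carry 1
  1+1+1 = 1 carry 1
  1+0+1 = 0 carry 1
  0+1+1 = 0 carry 1
  final carry 1

0b100110010010001010100110111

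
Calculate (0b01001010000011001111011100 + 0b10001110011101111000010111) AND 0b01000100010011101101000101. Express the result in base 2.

0b1000000000001000101000001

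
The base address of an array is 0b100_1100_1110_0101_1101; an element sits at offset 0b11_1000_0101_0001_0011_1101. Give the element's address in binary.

Add column by column in base 2, right to left:
  1+1 = 0 carry 1
  0+0+1 = 1
  1+1 = 0 carry 1
  1+1+1 = 1 carry 1
  1+1+1 = 1 carry 1
  0+1+1 = 0 carry 1
  1+0+1 = 0 carry 1
  0+0+1 = 1
  0+1 = 1
  1+0 = 1
  1+0 = 1
  1+0 = 1
  0+1 = 1
  0+0 = 0
  1+1 = 0 carry 1
  1+0+1 = 0 carry 1
  0+0+1 = 1
  0+0 = 0
  1+0 = 1
  0+1 = 1
  0+1 = 1
  0+1 = 1

0b1111010001111110011010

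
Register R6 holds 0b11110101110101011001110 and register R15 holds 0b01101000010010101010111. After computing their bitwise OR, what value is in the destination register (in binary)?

0b11111101110111111011111

OR bit by bit (1 where either bit is 1):
  11110101110101011001110
| 01101000010010101010111
= 11111101110111111011111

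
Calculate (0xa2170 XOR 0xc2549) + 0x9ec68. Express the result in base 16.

First 0xa2170 XOR 0xc2549 = 0x60439.
Add column by column in base 16, right to left:
  9+8 = 1 carry 1
  3+6+1 = a
  4+c = 0 carry 1
  0+e+1 = f
  6+9 = f

0xff0a1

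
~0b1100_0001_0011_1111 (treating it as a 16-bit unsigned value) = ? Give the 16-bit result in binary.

0b0011111011000000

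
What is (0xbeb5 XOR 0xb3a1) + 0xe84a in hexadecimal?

First 0xbeb5 XOR 0xb3a1 = 0x0d14.
Add column by column in base 16, right to left:
  4+a = e
  1+4 = 5
  d+8 = 5 carry 1
  0+e+1 = f

0xf55e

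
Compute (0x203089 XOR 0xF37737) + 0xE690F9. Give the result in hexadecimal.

First 0x203089 XOR 0xF37737 = 0xD347BE.
Add column by column in base 16, right to left:
  E+9 = 7 carry 1
  B+F+1 = B carry 1
  7+0+1 = 8
  4+9 = D
  3+6 = 9
  D+E = B carry 1
  final carry 1

0x1B9D8B7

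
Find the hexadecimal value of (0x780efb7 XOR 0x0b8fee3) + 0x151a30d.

First 0x780efb7 XOR 0x0b8fee3 = 0x7381154.
Add column by column in base 16, right to left:
  4+d = 1 carry 1
  5+0+1 = 6
  1+3 = 4
  1+a = b
  8+1 = 9
  3+5 = 8
  7+1 = 8

0x889b461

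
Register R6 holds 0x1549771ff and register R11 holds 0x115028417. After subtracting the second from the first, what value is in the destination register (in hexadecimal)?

Subtract column by column in base 16:
  f-7 → 8
  f-1 → e
  1-4 → d (borrow)
  7-8-1 → e (borrow)
  7-2-1 → 4
  9-0 → 9
  4-5 → f (borrow)
  5-1-1 → 3
  1-1 → 0

0x3f94ede8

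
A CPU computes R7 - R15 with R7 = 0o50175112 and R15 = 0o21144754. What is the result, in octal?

0o27030136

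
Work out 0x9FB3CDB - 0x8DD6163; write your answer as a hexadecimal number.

0x11DDB78

Subtract column by column in base 16:
  B-3 → 8
  D-6 → 7
  C-1 → B
  3-6 → D (borrow)
  B-D-1 → D (borrow)
  F-D-1 → 1
  9-8 → 1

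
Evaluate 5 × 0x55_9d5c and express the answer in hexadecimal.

0x1ac12cc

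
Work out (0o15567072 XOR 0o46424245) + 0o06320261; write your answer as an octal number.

First 0o15567072 XOR 0o46424245 = 0o53143237.
Add column by column in base 8, right to left:
  7+1 = 0 carry 1
  3+6+1 = 2 carry 1
  2+2+1 = 5
  3+0 = 3
  4+2 = 6
  1+3 = 4
  3+6 = 1 carry 1
  5+0+1 = 6

0o61463520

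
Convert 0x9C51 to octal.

0o116121

Expand each hex digit to 4 bits: 9=1001 C=1100 5=0101 1=0001.
Group the bits in threes: 001 001 110 001 010 001 → 116121.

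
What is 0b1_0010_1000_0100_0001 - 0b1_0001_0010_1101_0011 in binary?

Subtract column by column in base 2:
  1-1 → 0
  0-1 → 1 (borrow)
  0-0-1 → 1 (borrow)
  0-0-1 → 1 (borrow)
  0-1-1 → 0 (borrow)
  0-0-1 → 1 (borrow)
  1-1-1 → 1 (borrow)
  0-1-1 → 0 (borrow)
  0-0-1 → 1 (borrow)
  0-1-1 → 0 (borrow)
  0-0-1 → 1 (borrow)
  1-0-1 → 0
  0-1 → 1 (borrow)
  1-0-1 → 0
  0-0 → 0
  0-0 → 0
  1-1 → 0

0b1010101101110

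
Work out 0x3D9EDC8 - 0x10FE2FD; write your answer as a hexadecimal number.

0x2CA0ACB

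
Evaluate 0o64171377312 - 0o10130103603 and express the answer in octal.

0o54041273507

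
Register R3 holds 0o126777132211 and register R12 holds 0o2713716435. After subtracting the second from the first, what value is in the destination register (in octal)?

Subtract column by column in base 8:
  1-5 → 4 (borrow)
  1-3-1 → 5 (borrow)
  2-4-1 → 5 (borrow)
  2-6-1 → 3 (borrow)
  3-1-1 → 1
  1-7 → 2 (borrow)
  7-3-1 → 3
  7-1 → 6
  7-7 → 0
  6-2 → 4
  2-0 → 2
  1-0 → 1

0o124063213554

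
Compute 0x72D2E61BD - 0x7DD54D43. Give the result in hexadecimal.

0x6AF59147A

Subtract column by column in base 16:
  D-3 → A
  B-4 → 7
  1-D → 4 (borrow)
  6-4-1 → 1
  E-5 → 9
  2-D → 5 (borrow)
  D-D-1 → F (borrow)
  2-7-1 → A (borrow)
  7-0-1 → 6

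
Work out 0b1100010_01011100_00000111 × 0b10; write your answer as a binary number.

0b110001001011100000001110

Multiply each base-2 digit by 2, carrying:
  1×2 = 2 → write 0 carry 1
  1×2+1 = 3 → write 1 carry 1
  1×2+1 = 3 → write 1 carry 1
  0×2+1 = 1 → write 1
  0×2 = 0 → write 0
  0×2 = 0 → write 0
  0×2 = 0 → write 0
  0×2 = 0 → write 0
  0×2 = 0 → write 0
  0×2 = 0 → write 0
  1×2 = 2 → write 0 carry 1
  1×2+1 = 3 → write 1 carry 1
  1×2+1 = 3 → write 1 carry 1
  0×2+1 = 1 → write 1
  1×2 = 2 → write 0 carry 1
  0×2+1 = 1 → write 1
  0×2 = 0 → write 0
  1×2 = 2 → write 0 carry 1
  0×2+1 = 1 → write 1
  0×2 = 0 → write 0
  0×2 = 0 → write 0
  1×2 = 2 → write 0 carry 1
  1×2+1 = 3 → write 1 carry 1
  remaining carry: 1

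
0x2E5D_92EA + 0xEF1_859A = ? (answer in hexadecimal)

Add column by column in base 16, right to left:
  A+A = 4 carry 1
  E+9+1 = 8 carry 1
  2+5+1 = 8
  9+8 = 1 carry 1
  D+1+1 = F
  5+F = 4 carry 1
  E+E+1 = D carry 1
  2+0+1 = 3

0x3D4F1884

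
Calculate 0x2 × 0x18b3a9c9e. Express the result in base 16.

0x31675393c

Multiply each base-16 digit by 2, carrying:
  e×2 = 28 → write c carry 1
  9×2+1 = 19 → write 3 carry 1
  c×2+1 = 25 → write 9 carry 1
  9×2+1 = 19 → write 3 carry 1
  a×2+1 = 21 → write 5 carry 1
  3×2+1 = 7 → write 7
  b×2 = 22 → write 6 carry 1
  8×2+1 = 17 → write 1 carry 1
  1×2+1 = 3 → write 3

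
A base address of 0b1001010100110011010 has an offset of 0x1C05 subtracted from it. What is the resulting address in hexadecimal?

0x48D95

0b1001010100110011010 = 0x4A99A in hexadecimal.
Subtract column by column in base 16:
  A-5 → 5
  9-0 → 9
  9-C → D (borrow)
  A-1-1 → 8
  4-0 → 4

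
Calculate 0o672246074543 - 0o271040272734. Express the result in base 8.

0o401205601607

Subtract column by column in base 8:
  3-4 → 7 (borrow)
  4-3-1 → 0
  5-7 → 6 (borrow)
  4-2-1 → 1
  7-7 → 0
  0-2 → 6 (borrow)
  6-0-1 → 5
  4-4 → 0
  2-0 → 2
  2-1 → 1
  7-7 → 0
  6-2 → 4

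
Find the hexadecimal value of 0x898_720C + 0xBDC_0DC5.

Add column by column in base 16, right to left:
  C+5 = 1 carry 1
  0+C+1 = D
  2+D = F
  7+0 = 7
  8+C = 4 carry 1
  9+D+1 = 7 carry 1
  8+B+1 = 4 carry 1
  final carry 1

0x14747FD1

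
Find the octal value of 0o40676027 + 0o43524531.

Add column by column in base 8, right to left:
  7+1 = 0 carry 1
  2+3+1 = 6
  0+5 = 5
  6+4 = 2 carry 1
  7+2+1 = 2 carry 1
  6+5+1 = 4 carry 1
  0+3+1 = 4
  4+4 = 0 carry 1
  final carry 1

0o104422560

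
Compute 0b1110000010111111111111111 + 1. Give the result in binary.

0b1110000011000000000000000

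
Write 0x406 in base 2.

0b10000000110

Expand each hex digit to 4 bits: 4=0100 0=0000 6=0110.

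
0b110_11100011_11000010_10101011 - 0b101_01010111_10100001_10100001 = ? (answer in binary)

Subtract column by column in base 2:
  1-1 → 0
  1-0 → 1
  0-0 → 0
  1-0 → 1
  0-0 → 0
  1-1 → 0
  0-0 → 0
  1-1 → 0
  0-1 → 1 (borrow)
  1-0-1 → 0
  0-0 → 0
  0-0 → 0
  0-0 → 0
  0-1 → 1 (borrow)
  1-0-1 → 0
  1-1 → 0
  1-1 → 0
  1-1 → 0
  0-1 → 1 (borrow)
  0-0-1 → 1 (borrow)
  0-1-1 → 0 (borrow)
  1-0-1 → 0
  1-1 → 0
  1-0 → 1
  0-1 → 1 (borrow)
  1-0-1 → 0
  1-1 → 0

0b1100011000010000100001010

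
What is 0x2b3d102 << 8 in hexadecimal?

Shifting left by 8 bits = 2 hex digits: append 2 zeros.

0x2b3d10200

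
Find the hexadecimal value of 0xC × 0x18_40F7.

0x1230B94

Multiply each base-16 digit by 12, carrying:
  7×12 = 84 → write 4 carry 5
  F×12+5 = 185 → write 9 carry 11
  0×12+11 = 11 → write B
  4×12 = 48 → write 0 carry 3
  8×12+3 = 99 → write 3 carry 6
  1×12+6 = 18 → write 2 carry 1
  remaining carry: 1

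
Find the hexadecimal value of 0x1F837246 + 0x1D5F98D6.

0x3CE30B1C

Add column by column in base 16, right to left:
  6+6 = C
  4+D = 1 carry 1
  2+8+1 = B
  7+9 = 0 carry 1
  3+F+1 = 3 carry 1
  8+5+1 = E
  F+D = C carry 1
  1+1+1 = 3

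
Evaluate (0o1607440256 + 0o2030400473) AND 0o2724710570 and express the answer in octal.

0o2600000550

Add column by column in base 8, right to left:
  6+3 = 1 carry 1
  5+7+1 = 5 carry 1
  2+4+1 = 7
  0+0 = 0
  4+0 = 4
  4+4 = 0 carry 1
  7+0+1 = 0 carry 1
  0+3+1 = 4
  6+0 = 6
  1+2 = 3
Sum = 0o3640040751; now AND with 0o2724710570:
  3&2=2, 6&7=6, 4&2=0, 0&4=0, 0&7=0, 4&1=0, 0&0=0, 7&5=5, 5&7=5, 1&0=0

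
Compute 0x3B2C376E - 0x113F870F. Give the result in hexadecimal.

Subtract column by column in base 16:
  E-F → F (borrow)
  6-0-1 → 5
  7-7 → 0
  3-8 → B (borrow)
  C-F-1 → C (borrow)
  2-3-1 → E (borrow)
  B-1-1 → 9
  3-1 → 2

0x29ECB05F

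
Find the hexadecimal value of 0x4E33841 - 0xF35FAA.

Subtract column by column in base 16:
  1-A → 7 (borrow)
  4-A-1 → 9 (borrow)
  8-F-1 → 8 (borrow)
  3-5-1 → D (borrow)
  3-3-1 → F (borrow)
  E-F-1 → E (borrow)
  4-0-1 → 3

0x3EFD897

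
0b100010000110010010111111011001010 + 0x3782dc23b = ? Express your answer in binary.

0x3782dc23b = 0b1101111000001011011100001000111011 in binary.
Add column by column in base 2, right to left:
  0+1 = 1
  1+1 = 0 carry 1
  0+0+1 = 1
  1+1 = 0 carry 1
  0+1+1 = 0 carry 1
  0+1+1 = 0 carry 1
  1+0+1 = 0 carry 1
  1+0+1 = 0 carry 1
  0+0+1 = 1
  1+1 = 0 carry 1
  1+0+1 = 0 carry 1
  1+0+1 = 0 carry 1
  1+0+1 = 0 carry 1
  1+0+1 = 0 carry 1
  1+1+1 = 1 carry 1
  0+1+1 = 0 carry 1
  1+1+1 = 1 carry 1
  0+0+1 = 1
  0+1 = 1
  1+1 = 0 carry 1
  0+0+1 = 1
  0+1 = 1
  1+0 = 1
  1+0 = 1
  0+0 = 0
  0+0 = 0
  0+0 = 0
  0+1 = 1
  1+1 = 0 carry 1
  0+1+1 = 0 carry 1
  0+1+1 = 0 carry 1
  0+0+1 = 1
  1+1 = 0 carry 1
  0+1+1 = 0 carry 1
  final carry 1

0b10010001000111101110100000100000101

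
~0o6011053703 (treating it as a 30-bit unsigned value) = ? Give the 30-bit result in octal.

0o1766724074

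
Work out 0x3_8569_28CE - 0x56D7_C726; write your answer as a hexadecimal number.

0x32E9161A8

Subtract column by column in base 16:
  E-6 → 8
  C-2 → A
  8-7 → 1
  2-C → 6 (borrow)
  9-7-1 → 1
  6-D → 9 (borrow)
  5-6-1 → E (borrow)
  8-5-1 → 2
  3-0 → 3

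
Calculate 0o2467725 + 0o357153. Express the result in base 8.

0o3047100

Add column by column in base 8, right to left:
  5+3 = 0 carry 1
  2+5+1 = 0 carry 1
  7+1+1 = 1 carry 1
  7+7+1 = 7 carry 1
  6+5+1 = 4 carry 1
  4+3+1 = 0 carry 1
  2+0+1 = 3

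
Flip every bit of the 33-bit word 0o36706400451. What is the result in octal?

0o41071377326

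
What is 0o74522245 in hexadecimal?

Each octal digit is 3 bits: 7=111 4=100 5=101 2=010 2=010 2=010 4=100 5=101.
Group the bits into nibbles: 1111 0010 1010 0100 1010 0101 → F2A4A5.

0xF2A4A5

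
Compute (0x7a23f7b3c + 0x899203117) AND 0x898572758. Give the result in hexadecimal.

Add column by column in base 16, right to left:
  c+7 = 3 carry 1
  3+1+1 = 5
  b+1 = c
  7+3 = a
  f+0 = f
  3+2 = 5
  2+9 = b
  a+9 = 3 carry 1
  7+8+1 = 0 carry 1
  final carry 1
Sum = 0x103b5fac53; now AND with 0x898572758:
  1&0=0, 0&8=0, 3&9=1, b&8=8, 5&5=5, f&7=7, a&2=2, c&7=4, 5&5=5, 3&8=0

0x18572450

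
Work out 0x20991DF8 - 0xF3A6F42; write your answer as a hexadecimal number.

Subtract column by column in base 16:
  8-2 → 6
  F-4 → B
  D-F → E (borrow)
  1-6-1 → A (borrow)
  9-A-1 → E (borrow)
  9-3-1 → 5
  0-F → 1 (borrow)
  2-0-1 → 1

0x115EAEB6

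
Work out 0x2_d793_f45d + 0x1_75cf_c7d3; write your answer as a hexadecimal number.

0x44d63bc30

Add column by column in base 16, right to left:
  d+3 = 0 carry 1
  5+d+1 = 3 carry 1
  4+7+1 = c
  f+c = b carry 1
  3+f+1 = 3 carry 1
  9+c+1 = 6 carry 1
  7+5+1 = d
  d+7 = 4 carry 1
  2+1+1 = 4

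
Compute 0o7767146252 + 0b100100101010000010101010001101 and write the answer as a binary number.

0o7767146252 = 0b111111110111001100110010101010 in binary.
Add column by column in base 2, right to left:
  0+1 = 1
  1+0 = 1
  0+1 = 1
  1+1 = 0 carry 1
  0+0+1 = 1
  1+0 = 1
  0+0 = 0
  1+1 = 0 carry 1
  0+0+1 = 1
  0+1 = 1
  1+0 = 1
  1+1 = 0 carry 1
  0+0+1 = 1
  0+1 = 1
  1+0 = 1
  1+0 = 1
  0+0 = 0
  0+0 = 0
  1+0 = 1
  1+1 = 0 carry 1
  1+0+1 = 0 carry 1
  0+1+1 = 0 carry 1
  1+0+1 = 0 carry 1
  1+1+1 = 1 carry 1
  1+0+1 = 0 carry 1
  1+0+1 = 0 carry 1
  1+1+1 = 1 carry 1
  1+0+1 = 0 carry 1
  1+0+1 = 0 carry 1
  1+1+1 = 1 carry 1
  final carry 1

0b1100100100001001111011100110111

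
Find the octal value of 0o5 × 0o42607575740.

Multiply each base-8 digit by 5, carrying:
  0×5 = 0 → write 0
  4×5 = 20 → write 4 carry 2
  7×5+2 = 37 → write 5 carry 4
  5×5+4 = 29 → write 5 carry 3
  7×5+3 = 38 → write 6 carry 4
  5×5+4 = 29 → write 5 carry 3
  7×5+3 = 38 → write 6 carry 4
  0×5+4 = 4 → write 4
  6×5 = 30 → write 6 carry 3
  2×5+3 = 13 → write 5 carry 1
  4×5+1 = 21 → write 5 carry 2
  remaining carry: 2

0o255646565540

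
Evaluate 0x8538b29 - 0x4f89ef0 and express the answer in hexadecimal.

0x35aec39

Subtract column by column in base 16:
  9-0 → 9
  2-f → 3 (borrow)
  b-e-1 → c (borrow)
  8-9-1 → e (borrow)
  3-8-1 → a (borrow)
  5-f-1 → 5 (borrow)
  8-4-1 → 3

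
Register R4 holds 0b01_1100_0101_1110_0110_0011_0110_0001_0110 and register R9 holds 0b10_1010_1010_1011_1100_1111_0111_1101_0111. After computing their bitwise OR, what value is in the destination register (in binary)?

OR bit by bit (1 where either bit is 1):
  0111000101111001100011011000010110
| 1010101010101111001111011111010111
= 1111101111111111101111011111010111

0b1111101111111111101111011111010111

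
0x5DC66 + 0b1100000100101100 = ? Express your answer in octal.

0o1516622

0x5DC66 = 0o1356146 in octal.
0b1100000100101100 = 0o140454 in octal.
Add column by column in base 8, right to left:
  6+4 = 2 carry 1
  4+5+1 = 2 carry 1
  1+4+1 = 6
  6+0 = 6
  5+4 = 1 carry 1
  3+1+1 = 5
  1+0 = 1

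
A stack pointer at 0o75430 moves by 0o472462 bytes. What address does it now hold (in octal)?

Add column by column in base 8, right to left:
  0+2 = 2
  3+6 = 1 carry 1
  4+4+1 = 1 carry 1
  5+2+1 = 0 carry 1
  7+7+1 = 7 carry 1
  0+4+1 = 5

0o570112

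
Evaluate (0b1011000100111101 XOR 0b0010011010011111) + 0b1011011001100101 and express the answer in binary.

0b10100111000000111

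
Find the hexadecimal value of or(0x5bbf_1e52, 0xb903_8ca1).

OR each hex digit independently (no carries):
  5|b=f, b|9=b, b|0=b, f|3=f, 1|8=9, e|c=e, 5|a=f, 2|1=3

0xfbbf9ef3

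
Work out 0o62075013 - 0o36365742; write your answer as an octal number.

0o23507051

Subtract column by column in base 8:
  3-2 → 1
  1-4 → 5 (borrow)
  0-7-1 → 0 (borrow)
  5-5-1 → 7 (borrow)
  7-6-1 → 0
  0-3 → 5 (borrow)
  2-6-1 → 3 (borrow)
  6-3-1 → 2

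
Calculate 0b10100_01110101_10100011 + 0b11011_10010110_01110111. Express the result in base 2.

Add column by column in base 2, right to left:
  1+1 = 0 carry 1
  1+1+1 = 1 carry 1
  0+1+1 = 0 carry 1
  0+0+1 = 1
  0+1 = 1
  1+1 = 0 carry 1
  0+1+1 = 0 carry 1
  1+0+1 = 0 carry 1
  1+0+1 = 0 carry 1
  0+1+1 = 0 carry 1
  1+1+1 = 1 carry 1
  0+0+1 = 1
  1+1 = 0 carry 1
  1+0+1 = 0 carry 1
  1+0+1 = 0 carry 1
  0+1+1 = 0 carry 1
  0+1+1 = 0 carry 1
  0+1+1 = 0 carry 1
  1+0+1 = 0 carry 1
  0+1+1 = 0 carry 1
  1+1+1 = 1 carry 1
  final carry 1

0b1100000000110000011010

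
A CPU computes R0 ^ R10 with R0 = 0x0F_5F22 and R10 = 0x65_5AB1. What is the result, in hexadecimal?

XOR each hex digit independently (no carries):
  0^6=6, F^5=A, 5^5=0, F^A=5, 2^B=9, 2^1=3

0x6A0593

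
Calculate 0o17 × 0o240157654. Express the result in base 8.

0o4543215424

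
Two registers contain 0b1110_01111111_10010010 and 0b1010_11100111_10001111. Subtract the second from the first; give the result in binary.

0b111001100000000011

Subtract column by column in base 2:
  0-1 → 1 (borrow)
  1-1-1 → 1 (borrow)
  0-1-1 → 0 (borrow)
  0-1-1 → 0 (borrow)
  1-0-1 → 0
  0-0 → 0
  0-0 → 0
  1-1 → 0
  1-1 → 0
  1-1 → 0
  1-1 → 0
  1-0 → 1
  1-0 → 1
  1-1 → 0
  1-1 → 0
  0-1 → 1 (borrow)
  0-0-1 → 1 (borrow)
  1-1-1 → 1 (borrow)
  1-0-1 → 0
  1-1 → 0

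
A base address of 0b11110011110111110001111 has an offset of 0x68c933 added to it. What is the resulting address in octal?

0b11110011110111110001111 = 0o36367617 in octal.
0x68c933 = 0o32144463 in octal.
Add column by column in base 8, right to left:
  7+3 = 2 carry 1
  1+6+1 = 0 carry 1
  6+4+1 = 3 carry 1
  7+4+1 = 4 carry 1
  6+4+1 = 3 carry 1
  3+1+1 = 5
  6+2 = 0 carry 1
  3+3+1 = 7

0o70534302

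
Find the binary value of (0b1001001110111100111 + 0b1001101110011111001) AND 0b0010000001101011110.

0b10000001001000000

Add column by column in base 2, right to left:
  1+1 = 0 carry 1
  1+0+1 = 0 carry 1
  1+0+1 = 0 carry 1
  0+1+1 = 0 carry 1
  0+1+1 = 0 carry 1
  1+1+1 = 1 carry 1
  1+1+1 = 1 carry 1
  1+1+1 = 1 carry 1
  1+0+1 = 0 carry 1
  0+0+1 = 1
  1+1 = 0 carry 1
  1+1+1 = 1 carry 1
  1+1+1 = 1 carry 1
  0+0+1 = 1
  0+1 = 1
  1+1 = 0 carry 1
  0+0+1 = 1
  0+0 = 0
  1+1 = 0 carry 1
  final carry 1
Sum = 0b10010111101011100000; now AND with 0b0010000001101011110:
  10010111101011100000
& 00010000001101011110
= 00010000001001000000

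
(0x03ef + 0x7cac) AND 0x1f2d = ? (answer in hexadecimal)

0x9

Add column by column in base 16, right to left:
  f+c = b carry 1
  e+a+1 = 9 carry 1
  3+c+1 = 0 carry 1
  0+7+1 = 8
Sum = 0x809b; now AND with 0x1f2d:
  8&1=0, 0&f=0, 9&2=0, b&d=9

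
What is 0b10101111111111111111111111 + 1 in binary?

0b10110000000000000000000000

The trailing 22 digits are 1 (max in base 2), so adding 1 cascades: they roll to 0 and the next digit up increments.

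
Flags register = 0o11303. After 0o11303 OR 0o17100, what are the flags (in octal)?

OR each oct digit independently (no carries):
  1|1=1, 1|7=7, 3|1=3, 0|0=0, 3|0=3

0o17303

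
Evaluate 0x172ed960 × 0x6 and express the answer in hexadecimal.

0x8b191840

Multiply each base-16 digit by 6, carrying:
  0×6 = 0 → write 0
  6×6 = 36 → write 4 carry 2
  9×6+2 = 56 → write 8 carry 3
  d×6+3 = 81 → write 1 carry 5
  e×6+5 = 89 → write 9 carry 5
  2×6+5 = 17 → write 1 carry 1
  7×6+1 = 43 → write b carry 2
  1×6+2 = 8 → write 8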